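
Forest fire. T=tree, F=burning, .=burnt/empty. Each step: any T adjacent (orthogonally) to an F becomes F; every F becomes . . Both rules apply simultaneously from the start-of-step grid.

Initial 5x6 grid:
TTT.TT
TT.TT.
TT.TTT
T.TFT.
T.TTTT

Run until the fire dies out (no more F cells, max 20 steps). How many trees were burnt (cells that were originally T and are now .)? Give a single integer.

Step 1: +4 fires, +1 burnt (F count now 4)
Step 2: +4 fires, +4 burnt (F count now 4)
Step 3: +3 fires, +4 burnt (F count now 3)
Step 4: +1 fires, +3 burnt (F count now 1)
Step 5: +1 fires, +1 burnt (F count now 1)
Step 6: +0 fires, +1 burnt (F count now 0)
Fire out after step 6
Initially T: 22, now '.': 21
Total burnt (originally-T cells now '.'): 13

Answer: 13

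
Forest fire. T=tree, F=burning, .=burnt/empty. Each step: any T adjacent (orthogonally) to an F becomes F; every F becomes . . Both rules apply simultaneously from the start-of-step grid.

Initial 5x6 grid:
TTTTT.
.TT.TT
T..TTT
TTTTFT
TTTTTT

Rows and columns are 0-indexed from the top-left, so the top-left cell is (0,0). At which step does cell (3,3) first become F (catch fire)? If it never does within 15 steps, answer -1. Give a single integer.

Step 1: cell (3,3)='F' (+4 fires, +1 burnt)
  -> target ignites at step 1
Step 2: cell (3,3)='.' (+6 fires, +4 burnt)
Step 3: cell (3,3)='.' (+4 fires, +6 burnt)
Step 4: cell (3,3)='.' (+3 fires, +4 burnt)
Step 5: cell (3,3)='.' (+3 fires, +3 burnt)
Step 6: cell (3,3)='.' (+2 fires, +3 burnt)
Step 7: cell (3,3)='.' (+2 fires, +2 burnt)
Step 8: cell (3,3)='.' (+0 fires, +2 burnt)
  fire out at step 8

1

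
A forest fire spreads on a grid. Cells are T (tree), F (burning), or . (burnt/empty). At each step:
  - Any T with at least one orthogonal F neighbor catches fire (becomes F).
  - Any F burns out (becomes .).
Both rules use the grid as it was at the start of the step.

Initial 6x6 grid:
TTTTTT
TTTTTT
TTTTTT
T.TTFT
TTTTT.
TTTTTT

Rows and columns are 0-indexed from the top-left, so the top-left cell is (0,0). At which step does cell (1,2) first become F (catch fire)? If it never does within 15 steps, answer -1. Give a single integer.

Step 1: cell (1,2)='T' (+4 fires, +1 burnt)
Step 2: cell (1,2)='T' (+6 fires, +4 burnt)
Step 3: cell (1,2)='T' (+7 fires, +6 burnt)
Step 4: cell (1,2)='F' (+6 fires, +7 burnt)
  -> target ignites at step 4
Step 5: cell (1,2)='.' (+5 fires, +6 burnt)
Step 6: cell (1,2)='.' (+4 fires, +5 burnt)
Step 7: cell (1,2)='.' (+1 fires, +4 burnt)
Step 8: cell (1,2)='.' (+0 fires, +1 burnt)
  fire out at step 8

4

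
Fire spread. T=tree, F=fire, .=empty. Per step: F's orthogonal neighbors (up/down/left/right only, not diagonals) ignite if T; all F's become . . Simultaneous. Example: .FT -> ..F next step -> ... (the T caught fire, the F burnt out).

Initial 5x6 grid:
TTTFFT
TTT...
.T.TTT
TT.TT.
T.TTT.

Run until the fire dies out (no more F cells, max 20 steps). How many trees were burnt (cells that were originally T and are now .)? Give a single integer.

Step 1: +2 fires, +2 burnt (F count now 2)
Step 2: +2 fires, +2 burnt (F count now 2)
Step 3: +2 fires, +2 burnt (F count now 2)
Step 4: +2 fires, +2 burnt (F count now 2)
Step 5: +1 fires, +2 burnt (F count now 1)
Step 6: +1 fires, +1 burnt (F count now 1)
Step 7: +1 fires, +1 burnt (F count now 1)
Step 8: +0 fires, +1 burnt (F count now 0)
Fire out after step 8
Initially T: 19, now '.': 22
Total burnt (originally-T cells now '.'): 11

Answer: 11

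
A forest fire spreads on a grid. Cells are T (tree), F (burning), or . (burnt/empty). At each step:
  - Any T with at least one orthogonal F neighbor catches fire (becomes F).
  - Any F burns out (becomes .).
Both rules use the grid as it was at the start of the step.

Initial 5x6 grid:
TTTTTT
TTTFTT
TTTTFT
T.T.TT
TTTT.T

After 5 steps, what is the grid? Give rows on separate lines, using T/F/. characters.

Step 1: 6 trees catch fire, 2 burn out
  TTTFTT
  TTF.FT
  TTTF.F
  T.T.FT
  TTTT.T
Step 2: 6 trees catch fire, 6 burn out
  TTF.FT
  TF...F
  TTF...
  T.T..F
  TTTT.T
Step 3: 6 trees catch fire, 6 burn out
  TF...F
  F.....
  TF....
  T.F...
  TTTT.F
Step 4: 3 trees catch fire, 6 burn out
  F.....
  ......
  F.....
  T.....
  TTFT..
Step 5: 3 trees catch fire, 3 burn out
  ......
  ......
  ......
  F.....
  TF.F..

......
......
......
F.....
TF.F..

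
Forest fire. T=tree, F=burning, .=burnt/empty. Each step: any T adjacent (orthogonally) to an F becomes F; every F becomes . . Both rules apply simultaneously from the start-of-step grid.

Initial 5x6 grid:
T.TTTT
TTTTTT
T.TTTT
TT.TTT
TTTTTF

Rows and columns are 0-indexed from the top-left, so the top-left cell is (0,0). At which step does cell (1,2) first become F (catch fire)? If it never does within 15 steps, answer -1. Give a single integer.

Step 1: cell (1,2)='T' (+2 fires, +1 burnt)
Step 2: cell (1,2)='T' (+3 fires, +2 burnt)
Step 3: cell (1,2)='T' (+4 fires, +3 burnt)
Step 4: cell (1,2)='T' (+4 fires, +4 burnt)
Step 5: cell (1,2)='T' (+5 fires, +4 burnt)
Step 6: cell (1,2)='F' (+3 fires, +5 burnt)
  -> target ignites at step 6
Step 7: cell (1,2)='.' (+3 fires, +3 burnt)
Step 8: cell (1,2)='.' (+1 fires, +3 burnt)
Step 9: cell (1,2)='.' (+1 fires, +1 burnt)
Step 10: cell (1,2)='.' (+0 fires, +1 burnt)
  fire out at step 10

6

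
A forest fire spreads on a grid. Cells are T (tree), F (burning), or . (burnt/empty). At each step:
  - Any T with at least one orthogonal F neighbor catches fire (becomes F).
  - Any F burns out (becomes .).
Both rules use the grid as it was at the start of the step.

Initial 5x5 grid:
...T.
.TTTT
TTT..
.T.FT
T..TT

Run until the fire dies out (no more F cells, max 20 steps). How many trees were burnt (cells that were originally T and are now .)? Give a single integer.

Answer: 3

Derivation:
Step 1: +2 fires, +1 burnt (F count now 2)
Step 2: +1 fires, +2 burnt (F count now 1)
Step 3: +0 fires, +1 burnt (F count now 0)
Fire out after step 3
Initially T: 13, now '.': 15
Total burnt (originally-T cells now '.'): 3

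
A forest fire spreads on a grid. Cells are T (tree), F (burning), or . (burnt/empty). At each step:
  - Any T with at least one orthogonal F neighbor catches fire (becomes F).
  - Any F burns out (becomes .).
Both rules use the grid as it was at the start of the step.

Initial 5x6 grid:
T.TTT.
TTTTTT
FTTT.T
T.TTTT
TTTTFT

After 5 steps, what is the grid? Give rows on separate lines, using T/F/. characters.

Step 1: 6 trees catch fire, 2 burn out
  T.TTT.
  FTTTTT
  .FTT.T
  F.TTFT
  TTTF.F
Step 2: 7 trees catch fire, 6 burn out
  F.TTT.
  .FTTTT
  ..FT.T
  ..TF.F
  FTF...
Step 3: 5 trees catch fire, 7 burn out
  ..TTT.
  ..FTTT
  ...F.F
  ..F...
  .F....
Step 4: 3 trees catch fire, 5 burn out
  ..FTT.
  ...FTF
  ......
  ......
  ......
Step 5: 2 trees catch fire, 3 burn out
  ...FT.
  ....F.
  ......
  ......
  ......

...FT.
....F.
......
......
......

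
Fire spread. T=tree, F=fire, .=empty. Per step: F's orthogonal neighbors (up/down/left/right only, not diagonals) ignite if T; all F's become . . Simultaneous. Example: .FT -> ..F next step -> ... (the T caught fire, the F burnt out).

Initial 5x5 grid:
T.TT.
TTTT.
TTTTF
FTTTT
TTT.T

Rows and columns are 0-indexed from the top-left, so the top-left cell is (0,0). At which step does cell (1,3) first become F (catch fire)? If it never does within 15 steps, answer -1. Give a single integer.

Step 1: cell (1,3)='T' (+5 fires, +2 burnt)
Step 2: cell (1,3)='F' (+8 fires, +5 burnt)
  -> target ignites at step 2
Step 3: cell (1,3)='.' (+5 fires, +8 burnt)
Step 4: cell (1,3)='.' (+1 fires, +5 burnt)
Step 5: cell (1,3)='.' (+0 fires, +1 burnt)
  fire out at step 5

2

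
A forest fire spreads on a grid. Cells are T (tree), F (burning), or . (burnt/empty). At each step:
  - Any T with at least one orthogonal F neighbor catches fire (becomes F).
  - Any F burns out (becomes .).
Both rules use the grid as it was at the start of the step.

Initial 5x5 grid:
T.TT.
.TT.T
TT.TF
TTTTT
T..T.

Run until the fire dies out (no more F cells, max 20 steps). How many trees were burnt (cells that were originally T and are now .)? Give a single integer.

Answer: 15

Derivation:
Step 1: +3 fires, +1 burnt (F count now 3)
Step 2: +1 fires, +3 burnt (F count now 1)
Step 3: +2 fires, +1 burnt (F count now 2)
Step 4: +1 fires, +2 burnt (F count now 1)
Step 5: +2 fires, +1 burnt (F count now 2)
Step 6: +3 fires, +2 burnt (F count now 3)
Step 7: +1 fires, +3 burnt (F count now 1)
Step 8: +1 fires, +1 burnt (F count now 1)
Step 9: +1 fires, +1 burnt (F count now 1)
Step 10: +0 fires, +1 burnt (F count now 0)
Fire out after step 10
Initially T: 16, now '.': 24
Total burnt (originally-T cells now '.'): 15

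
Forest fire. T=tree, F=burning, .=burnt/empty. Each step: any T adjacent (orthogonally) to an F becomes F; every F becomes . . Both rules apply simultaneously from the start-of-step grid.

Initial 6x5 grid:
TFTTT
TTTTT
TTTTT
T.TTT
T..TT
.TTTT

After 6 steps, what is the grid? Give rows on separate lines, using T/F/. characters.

Step 1: 3 trees catch fire, 1 burn out
  F.FTT
  TFTTT
  TTTTT
  T.TTT
  T..TT
  .TTTT
Step 2: 4 trees catch fire, 3 burn out
  ...FT
  F.FTT
  TFTTT
  T.TTT
  T..TT
  .TTTT
Step 3: 4 trees catch fire, 4 burn out
  ....F
  ...FT
  F.FTT
  T.TTT
  T..TT
  .TTTT
Step 4: 4 trees catch fire, 4 burn out
  .....
  ....F
  ...FT
  F.FTT
  T..TT
  .TTTT
Step 5: 3 trees catch fire, 4 burn out
  .....
  .....
  ....F
  ...FT
  F..TT
  .TTTT
Step 6: 2 trees catch fire, 3 burn out
  .....
  .....
  .....
  ....F
  ...FT
  .TTTT

.....
.....
.....
....F
...FT
.TTTT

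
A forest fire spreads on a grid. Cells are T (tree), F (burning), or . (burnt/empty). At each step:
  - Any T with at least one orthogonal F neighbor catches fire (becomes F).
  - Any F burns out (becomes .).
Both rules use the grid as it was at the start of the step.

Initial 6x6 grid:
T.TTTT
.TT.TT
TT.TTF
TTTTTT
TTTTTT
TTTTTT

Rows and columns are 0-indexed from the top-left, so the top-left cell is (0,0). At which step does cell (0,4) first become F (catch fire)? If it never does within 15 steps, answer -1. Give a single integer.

Step 1: cell (0,4)='T' (+3 fires, +1 burnt)
Step 2: cell (0,4)='T' (+5 fires, +3 burnt)
Step 3: cell (0,4)='F' (+4 fires, +5 burnt)
  -> target ignites at step 3
Step 4: cell (0,4)='.' (+4 fires, +4 burnt)
Step 5: cell (0,4)='.' (+4 fires, +4 burnt)
Step 6: cell (0,4)='.' (+5 fires, +4 burnt)
Step 7: cell (0,4)='.' (+4 fires, +5 burnt)
Step 8: cell (0,4)='.' (+1 fires, +4 burnt)
Step 9: cell (0,4)='.' (+0 fires, +1 burnt)
  fire out at step 9

3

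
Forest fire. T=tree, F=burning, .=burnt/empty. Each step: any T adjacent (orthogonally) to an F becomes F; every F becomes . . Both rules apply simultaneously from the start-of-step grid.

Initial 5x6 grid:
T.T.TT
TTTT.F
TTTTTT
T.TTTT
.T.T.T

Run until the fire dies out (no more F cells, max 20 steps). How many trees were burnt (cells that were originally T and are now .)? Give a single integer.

Answer: 21

Derivation:
Step 1: +2 fires, +1 burnt (F count now 2)
Step 2: +3 fires, +2 burnt (F count now 3)
Step 3: +3 fires, +3 burnt (F count now 3)
Step 4: +3 fires, +3 burnt (F count now 3)
Step 5: +4 fires, +3 burnt (F count now 4)
Step 6: +3 fires, +4 burnt (F count now 3)
Step 7: +2 fires, +3 burnt (F count now 2)
Step 8: +1 fires, +2 burnt (F count now 1)
Step 9: +0 fires, +1 burnt (F count now 0)
Fire out after step 9
Initially T: 22, now '.': 29
Total burnt (originally-T cells now '.'): 21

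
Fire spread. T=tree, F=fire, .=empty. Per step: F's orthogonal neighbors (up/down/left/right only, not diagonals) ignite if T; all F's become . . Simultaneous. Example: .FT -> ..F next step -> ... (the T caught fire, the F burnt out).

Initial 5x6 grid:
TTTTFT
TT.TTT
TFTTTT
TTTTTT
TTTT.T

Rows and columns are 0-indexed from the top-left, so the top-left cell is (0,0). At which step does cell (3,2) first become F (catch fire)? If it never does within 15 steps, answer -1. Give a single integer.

Step 1: cell (3,2)='T' (+7 fires, +2 burnt)
Step 2: cell (3,2)='F' (+10 fires, +7 burnt)
  -> target ignites at step 2
Step 3: cell (3,2)='.' (+6 fires, +10 burnt)
Step 4: cell (3,2)='.' (+2 fires, +6 burnt)
Step 5: cell (3,2)='.' (+1 fires, +2 burnt)
Step 6: cell (3,2)='.' (+0 fires, +1 burnt)
  fire out at step 6

2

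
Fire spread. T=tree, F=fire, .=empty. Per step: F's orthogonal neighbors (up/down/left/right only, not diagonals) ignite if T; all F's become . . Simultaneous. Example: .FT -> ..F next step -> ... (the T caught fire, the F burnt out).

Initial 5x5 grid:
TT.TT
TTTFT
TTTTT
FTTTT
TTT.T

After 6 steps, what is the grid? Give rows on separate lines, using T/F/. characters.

Step 1: 7 trees catch fire, 2 burn out
  TT.FT
  TTF.F
  FTTFT
  .FTTT
  FTT.T
Step 2: 9 trees catch fire, 7 burn out
  TT..F
  FF...
  .FF.F
  ..FFT
  .FT.T
Step 3: 4 trees catch fire, 9 burn out
  FF...
  .....
  .....
  ....F
  ..F.T
Step 4: 1 trees catch fire, 4 burn out
  .....
  .....
  .....
  .....
  ....F
Step 5: 0 trees catch fire, 1 burn out
  .....
  .....
  .....
  .....
  .....
Step 6: 0 trees catch fire, 0 burn out
  .....
  .....
  .....
  .....
  .....

.....
.....
.....
.....
.....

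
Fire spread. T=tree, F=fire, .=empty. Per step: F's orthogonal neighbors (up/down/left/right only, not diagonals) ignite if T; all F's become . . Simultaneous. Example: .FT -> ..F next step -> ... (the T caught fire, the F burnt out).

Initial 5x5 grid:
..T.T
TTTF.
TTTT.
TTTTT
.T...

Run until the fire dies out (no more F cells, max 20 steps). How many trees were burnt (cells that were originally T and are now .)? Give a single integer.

Answer: 14

Derivation:
Step 1: +2 fires, +1 burnt (F count now 2)
Step 2: +4 fires, +2 burnt (F count now 4)
Step 3: +4 fires, +4 burnt (F count now 4)
Step 4: +2 fires, +4 burnt (F count now 2)
Step 5: +2 fires, +2 burnt (F count now 2)
Step 6: +0 fires, +2 burnt (F count now 0)
Fire out after step 6
Initially T: 15, now '.': 24
Total burnt (originally-T cells now '.'): 14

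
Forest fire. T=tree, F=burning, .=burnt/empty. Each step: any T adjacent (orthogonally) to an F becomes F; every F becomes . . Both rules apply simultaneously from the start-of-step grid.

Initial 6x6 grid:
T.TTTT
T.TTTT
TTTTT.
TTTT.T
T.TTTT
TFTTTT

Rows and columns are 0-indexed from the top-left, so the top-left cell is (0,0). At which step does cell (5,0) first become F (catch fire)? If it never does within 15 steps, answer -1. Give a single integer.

Step 1: cell (5,0)='F' (+2 fires, +1 burnt)
  -> target ignites at step 1
Step 2: cell (5,0)='.' (+3 fires, +2 burnt)
Step 3: cell (5,0)='.' (+4 fires, +3 burnt)
Step 4: cell (5,0)='.' (+6 fires, +4 burnt)
Step 5: cell (5,0)='.' (+5 fires, +6 burnt)
Step 6: cell (5,0)='.' (+5 fires, +5 burnt)
Step 7: cell (5,0)='.' (+2 fires, +5 burnt)
Step 8: cell (5,0)='.' (+2 fires, +2 burnt)
Step 9: cell (5,0)='.' (+1 fires, +2 burnt)
Step 10: cell (5,0)='.' (+0 fires, +1 burnt)
  fire out at step 10

1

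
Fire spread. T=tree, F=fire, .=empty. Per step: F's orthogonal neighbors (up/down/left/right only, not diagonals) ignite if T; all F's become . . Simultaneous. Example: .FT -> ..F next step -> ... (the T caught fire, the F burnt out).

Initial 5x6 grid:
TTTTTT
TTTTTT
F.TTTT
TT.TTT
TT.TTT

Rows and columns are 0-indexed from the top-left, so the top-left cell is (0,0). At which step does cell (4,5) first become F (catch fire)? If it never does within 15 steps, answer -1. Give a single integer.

Step 1: cell (4,5)='T' (+2 fires, +1 burnt)
Step 2: cell (4,5)='T' (+4 fires, +2 burnt)
Step 3: cell (4,5)='T' (+3 fires, +4 burnt)
Step 4: cell (4,5)='T' (+3 fires, +3 burnt)
Step 5: cell (4,5)='T' (+3 fires, +3 burnt)
Step 6: cell (4,5)='T' (+4 fires, +3 burnt)
Step 7: cell (4,5)='T' (+4 fires, +4 burnt)
Step 8: cell (4,5)='T' (+2 fires, +4 burnt)
Step 9: cell (4,5)='F' (+1 fires, +2 burnt)
  -> target ignites at step 9
Step 10: cell (4,5)='.' (+0 fires, +1 burnt)
  fire out at step 10

9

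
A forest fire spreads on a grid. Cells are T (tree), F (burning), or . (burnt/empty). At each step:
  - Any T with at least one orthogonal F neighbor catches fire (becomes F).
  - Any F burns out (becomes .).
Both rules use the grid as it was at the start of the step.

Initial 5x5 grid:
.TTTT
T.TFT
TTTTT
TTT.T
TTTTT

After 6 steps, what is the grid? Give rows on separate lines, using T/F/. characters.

Step 1: 4 trees catch fire, 1 burn out
  .TTFT
  T.F.F
  TTTFT
  TTT.T
  TTTTT
Step 2: 4 trees catch fire, 4 burn out
  .TF.F
  T....
  TTF.F
  TTT.T
  TTTTT
Step 3: 4 trees catch fire, 4 burn out
  .F...
  T....
  TF...
  TTF.F
  TTTTT
Step 4: 4 trees catch fire, 4 burn out
  .....
  T....
  F....
  TF...
  TTFTF
Step 5: 4 trees catch fire, 4 burn out
  .....
  F....
  .....
  F....
  TF.F.
Step 6: 1 trees catch fire, 4 burn out
  .....
  .....
  .....
  .....
  F....

.....
.....
.....
.....
F....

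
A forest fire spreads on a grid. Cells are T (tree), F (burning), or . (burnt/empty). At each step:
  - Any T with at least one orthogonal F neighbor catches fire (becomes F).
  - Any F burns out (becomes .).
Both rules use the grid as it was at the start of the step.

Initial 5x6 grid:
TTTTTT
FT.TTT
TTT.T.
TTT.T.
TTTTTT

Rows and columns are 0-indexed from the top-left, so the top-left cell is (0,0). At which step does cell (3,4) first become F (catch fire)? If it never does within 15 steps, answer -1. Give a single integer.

Step 1: cell (3,4)='T' (+3 fires, +1 burnt)
Step 2: cell (3,4)='T' (+3 fires, +3 burnt)
Step 3: cell (3,4)='T' (+4 fires, +3 burnt)
Step 4: cell (3,4)='T' (+3 fires, +4 burnt)
Step 5: cell (3,4)='T' (+3 fires, +3 burnt)
Step 6: cell (3,4)='T' (+3 fires, +3 burnt)
Step 7: cell (3,4)='T' (+3 fires, +3 burnt)
Step 8: cell (3,4)='F' (+2 fires, +3 burnt)
  -> target ignites at step 8
Step 9: cell (3,4)='.' (+0 fires, +2 burnt)
  fire out at step 9

8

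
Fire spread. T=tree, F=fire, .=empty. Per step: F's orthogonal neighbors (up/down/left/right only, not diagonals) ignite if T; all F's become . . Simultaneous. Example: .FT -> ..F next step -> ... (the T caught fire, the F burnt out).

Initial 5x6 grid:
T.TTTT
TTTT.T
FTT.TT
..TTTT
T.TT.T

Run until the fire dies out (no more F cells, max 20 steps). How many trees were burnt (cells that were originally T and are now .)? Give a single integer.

Answer: 21

Derivation:
Step 1: +2 fires, +1 burnt (F count now 2)
Step 2: +3 fires, +2 burnt (F count now 3)
Step 3: +2 fires, +3 burnt (F count now 2)
Step 4: +4 fires, +2 burnt (F count now 4)
Step 5: +3 fires, +4 burnt (F count now 3)
Step 6: +3 fires, +3 burnt (F count now 3)
Step 7: +3 fires, +3 burnt (F count now 3)
Step 8: +1 fires, +3 burnt (F count now 1)
Step 9: +0 fires, +1 burnt (F count now 0)
Fire out after step 9
Initially T: 22, now '.': 29
Total burnt (originally-T cells now '.'): 21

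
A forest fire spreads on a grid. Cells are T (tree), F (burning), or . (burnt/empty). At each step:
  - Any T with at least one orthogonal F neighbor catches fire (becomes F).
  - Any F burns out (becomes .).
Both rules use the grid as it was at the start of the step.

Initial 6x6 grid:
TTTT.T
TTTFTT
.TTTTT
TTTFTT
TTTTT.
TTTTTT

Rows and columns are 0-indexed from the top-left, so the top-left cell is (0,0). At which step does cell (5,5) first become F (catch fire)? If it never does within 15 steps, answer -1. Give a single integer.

Step 1: cell (5,5)='T' (+7 fires, +2 burnt)
Step 2: cell (5,5)='T' (+10 fires, +7 burnt)
Step 3: cell (5,5)='T' (+9 fires, +10 burnt)
Step 4: cell (5,5)='F' (+4 fires, +9 burnt)
  -> target ignites at step 4
Step 5: cell (5,5)='.' (+1 fires, +4 burnt)
Step 6: cell (5,5)='.' (+0 fires, +1 burnt)
  fire out at step 6

4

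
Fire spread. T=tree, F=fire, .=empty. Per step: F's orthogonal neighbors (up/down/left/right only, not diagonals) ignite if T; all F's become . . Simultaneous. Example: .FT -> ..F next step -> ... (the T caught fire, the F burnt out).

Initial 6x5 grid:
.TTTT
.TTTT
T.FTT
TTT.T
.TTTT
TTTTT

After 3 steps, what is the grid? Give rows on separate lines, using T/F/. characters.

Step 1: 3 trees catch fire, 1 burn out
  .TTTT
  .TFTT
  T..FT
  TTF.T
  .TTTT
  TTTTT
Step 2: 6 trees catch fire, 3 burn out
  .TFTT
  .F.FT
  T...F
  TF..T
  .TFTT
  TTTTT
Step 3: 8 trees catch fire, 6 burn out
  .F.FT
  ....F
  T....
  F...F
  .F.FT
  TTFTT

.F.FT
....F
T....
F...F
.F.FT
TTFTT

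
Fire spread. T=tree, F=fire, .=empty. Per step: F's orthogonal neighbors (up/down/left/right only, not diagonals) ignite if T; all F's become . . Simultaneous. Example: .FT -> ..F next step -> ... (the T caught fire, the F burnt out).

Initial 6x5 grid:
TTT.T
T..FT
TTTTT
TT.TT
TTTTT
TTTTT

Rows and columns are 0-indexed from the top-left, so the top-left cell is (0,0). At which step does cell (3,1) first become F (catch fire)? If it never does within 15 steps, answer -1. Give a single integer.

Step 1: cell (3,1)='T' (+2 fires, +1 burnt)
Step 2: cell (3,1)='T' (+4 fires, +2 burnt)
Step 3: cell (3,1)='T' (+3 fires, +4 burnt)
Step 4: cell (3,1)='F' (+5 fires, +3 burnt)
  -> target ignites at step 4
Step 5: cell (3,1)='.' (+5 fires, +5 burnt)
Step 6: cell (3,1)='.' (+3 fires, +5 burnt)
Step 7: cell (3,1)='.' (+2 fires, +3 burnt)
Step 8: cell (3,1)='.' (+1 fires, +2 burnt)
Step 9: cell (3,1)='.' (+0 fires, +1 burnt)
  fire out at step 9

4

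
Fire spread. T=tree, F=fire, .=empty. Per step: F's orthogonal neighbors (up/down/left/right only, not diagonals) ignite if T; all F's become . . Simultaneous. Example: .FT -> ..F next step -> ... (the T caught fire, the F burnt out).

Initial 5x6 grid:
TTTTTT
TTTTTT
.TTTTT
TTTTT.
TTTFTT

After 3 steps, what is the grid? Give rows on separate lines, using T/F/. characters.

Step 1: 3 trees catch fire, 1 burn out
  TTTTTT
  TTTTTT
  .TTTTT
  TTTFT.
  TTF.FT
Step 2: 5 trees catch fire, 3 burn out
  TTTTTT
  TTTTTT
  .TTFTT
  TTF.F.
  TF...F
Step 3: 5 trees catch fire, 5 burn out
  TTTTTT
  TTTFTT
  .TF.FT
  TF....
  F.....

TTTTTT
TTTFTT
.TF.FT
TF....
F.....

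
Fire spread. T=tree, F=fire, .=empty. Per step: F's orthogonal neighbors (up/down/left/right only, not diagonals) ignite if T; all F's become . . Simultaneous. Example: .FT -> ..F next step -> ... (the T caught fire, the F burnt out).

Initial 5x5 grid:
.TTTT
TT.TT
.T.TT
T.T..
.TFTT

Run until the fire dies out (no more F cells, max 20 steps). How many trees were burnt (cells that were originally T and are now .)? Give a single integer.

Answer: 4

Derivation:
Step 1: +3 fires, +1 burnt (F count now 3)
Step 2: +1 fires, +3 burnt (F count now 1)
Step 3: +0 fires, +1 burnt (F count now 0)
Fire out after step 3
Initially T: 16, now '.': 13
Total burnt (originally-T cells now '.'): 4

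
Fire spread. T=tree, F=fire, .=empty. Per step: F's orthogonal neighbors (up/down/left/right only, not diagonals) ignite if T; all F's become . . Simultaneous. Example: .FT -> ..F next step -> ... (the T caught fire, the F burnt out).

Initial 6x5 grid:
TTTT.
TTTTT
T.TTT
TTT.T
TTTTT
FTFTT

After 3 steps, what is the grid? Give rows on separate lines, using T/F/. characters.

Step 1: 4 trees catch fire, 2 burn out
  TTTT.
  TTTTT
  T.TTT
  TTT.T
  FTFTT
  .F.FT
Step 2: 5 trees catch fire, 4 burn out
  TTTT.
  TTTTT
  T.TTT
  FTF.T
  .F.FT
  ....F
Step 3: 4 trees catch fire, 5 burn out
  TTTT.
  TTTTT
  F.FTT
  .F..T
  ....F
  .....

TTTT.
TTTTT
F.FTT
.F..T
....F
.....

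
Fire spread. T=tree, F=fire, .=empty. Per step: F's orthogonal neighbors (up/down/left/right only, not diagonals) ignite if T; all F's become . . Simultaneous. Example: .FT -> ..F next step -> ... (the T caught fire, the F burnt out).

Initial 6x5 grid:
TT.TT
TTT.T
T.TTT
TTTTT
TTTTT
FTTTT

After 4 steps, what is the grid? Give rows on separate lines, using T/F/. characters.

Step 1: 2 trees catch fire, 1 burn out
  TT.TT
  TTT.T
  T.TTT
  TTTTT
  FTTTT
  .FTTT
Step 2: 3 trees catch fire, 2 burn out
  TT.TT
  TTT.T
  T.TTT
  FTTTT
  .FTTT
  ..FTT
Step 3: 4 trees catch fire, 3 burn out
  TT.TT
  TTT.T
  F.TTT
  .FTTT
  ..FTT
  ...FT
Step 4: 4 trees catch fire, 4 burn out
  TT.TT
  FTT.T
  ..TTT
  ..FTT
  ...FT
  ....F

TT.TT
FTT.T
..TTT
..FTT
...FT
....F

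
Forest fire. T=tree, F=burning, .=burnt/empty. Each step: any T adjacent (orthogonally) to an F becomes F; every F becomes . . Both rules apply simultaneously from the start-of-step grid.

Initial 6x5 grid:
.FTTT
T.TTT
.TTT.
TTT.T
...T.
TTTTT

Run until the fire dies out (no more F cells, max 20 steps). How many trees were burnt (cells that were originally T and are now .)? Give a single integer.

Answer: 12

Derivation:
Step 1: +1 fires, +1 burnt (F count now 1)
Step 2: +2 fires, +1 burnt (F count now 2)
Step 3: +3 fires, +2 burnt (F count now 3)
Step 4: +4 fires, +3 burnt (F count now 4)
Step 5: +1 fires, +4 burnt (F count now 1)
Step 6: +1 fires, +1 burnt (F count now 1)
Step 7: +0 fires, +1 burnt (F count now 0)
Fire out after step 7
Initially T: 20, now '.': 22
Total burnt (originally-T cells now '.'): 12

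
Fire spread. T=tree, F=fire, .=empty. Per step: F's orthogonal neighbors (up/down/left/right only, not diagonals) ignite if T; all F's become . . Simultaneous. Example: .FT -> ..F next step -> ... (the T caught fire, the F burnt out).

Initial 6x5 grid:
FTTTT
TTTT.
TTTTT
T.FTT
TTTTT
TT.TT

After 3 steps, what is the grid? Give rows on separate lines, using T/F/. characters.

Step 1: 5 trees catch fire, 2 burn out
  .FTTT
  FTTT.
  TTFTT
  T..FT
  TTFTT
  TT.TT
Step 2: 9 trees catch fire, 5 burn out
  ..FTT
  .FFT.
  FF.FT
  T...F
  TF.FT
  TT.TT
Step 3: 8 trees catch fire, 9 burn out
  ...FT
  ...F.
  ....F
  F....
  F...F
  TF.FT

...FT
...F.
....F
F....
F...F
TF.FT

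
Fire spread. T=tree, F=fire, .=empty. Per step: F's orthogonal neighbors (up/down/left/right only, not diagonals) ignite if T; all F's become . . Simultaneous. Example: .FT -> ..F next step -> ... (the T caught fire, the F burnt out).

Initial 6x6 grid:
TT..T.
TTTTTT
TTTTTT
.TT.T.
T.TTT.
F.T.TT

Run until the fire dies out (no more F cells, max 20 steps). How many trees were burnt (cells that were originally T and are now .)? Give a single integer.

Answer: 1

Derivation:
Step 1: +1 fires, +1 burnt (F count now 1)
Step 2: +0 fires, +1 burnt (F count now 0)
Fire out after step 2
Initially T: 25, now '.': 12
Total burnt (originally-T cells now '.'): 1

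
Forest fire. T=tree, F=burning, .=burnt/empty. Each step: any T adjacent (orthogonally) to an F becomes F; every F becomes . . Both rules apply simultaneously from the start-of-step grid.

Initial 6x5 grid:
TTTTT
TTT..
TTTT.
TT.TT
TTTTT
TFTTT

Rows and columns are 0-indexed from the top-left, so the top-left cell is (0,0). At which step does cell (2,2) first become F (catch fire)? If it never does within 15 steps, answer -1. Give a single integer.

Step 1: cell (2,2)='T' (+3 fires, +1 burnt)
Step 2: cell (2,2)='T' (+4 fires, +3 burnt)
Step 3: cell (2,2)='T' (+4 fires, +4 burnt)
Step 4: cell (2,2)='F' (+5 fires, +4 burnt)
  -> target ignites at step 4
Step 5: cell (2,2)='.' (+5 fires, +5 burnt)
Step 6: cell (2,2)='.' (+2 fires, +5 burnt)
Step 7: cell (2,2)='.' (+1 fires, +2 burnt)
Step 8: cell (2,2)='.' (+1 fires, +1 burnt)
Step 9: cell (2,2)='.' (+0 fires, +1 burnt)
  fire out at step 9

4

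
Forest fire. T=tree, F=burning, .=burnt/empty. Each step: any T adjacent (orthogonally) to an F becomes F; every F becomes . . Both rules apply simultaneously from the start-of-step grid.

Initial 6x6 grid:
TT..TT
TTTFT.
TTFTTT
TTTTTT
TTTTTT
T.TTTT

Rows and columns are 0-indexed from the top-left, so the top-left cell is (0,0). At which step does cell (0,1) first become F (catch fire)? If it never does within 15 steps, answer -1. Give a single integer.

Step 1: cell (0,1)='T' (+5 fires, +2 burnt)
Step 2: cell (0,1)='T' (+7 fires, +5 burnt)
Step 3: cell (0,1)='F' (+9 fires, +7 burnt)
  -> target ignites at step 3
Step 4: cell (0,1)='.' (+5 fires, +9 burnt)
Step 5: cell (0,1)='.' (+3 fires, +5 burnt)
Step 6: cell (0,1)='.' (+1 fires, +3 burnt)
Step 7: cell (0,1)='.' (+0 fires, +1 burnt)
  fire out at step 7

3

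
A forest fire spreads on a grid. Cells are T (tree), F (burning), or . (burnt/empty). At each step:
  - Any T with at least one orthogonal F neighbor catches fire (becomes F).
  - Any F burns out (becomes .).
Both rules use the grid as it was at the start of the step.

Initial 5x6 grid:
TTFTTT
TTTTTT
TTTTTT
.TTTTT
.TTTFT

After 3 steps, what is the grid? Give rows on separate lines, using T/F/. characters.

Step 1: 6 trees catch fire, 2 burn out
  TF.FTT
  TTFTTT
  TTTTTT
  .TTTFT
  .TTF.F
Step 2: 9 trees catch fire, 6 burn out
  F...FT
  TF.FTT
  TTFTFT
  .TTF.F
  .TF...
Step 3: 8 trees catch fire, 9 burn out
  .....F
  F...FT
  TF.F.F
  .TF...
  .F....

.....F
F...FT
TF.F.F
.TF...
.F....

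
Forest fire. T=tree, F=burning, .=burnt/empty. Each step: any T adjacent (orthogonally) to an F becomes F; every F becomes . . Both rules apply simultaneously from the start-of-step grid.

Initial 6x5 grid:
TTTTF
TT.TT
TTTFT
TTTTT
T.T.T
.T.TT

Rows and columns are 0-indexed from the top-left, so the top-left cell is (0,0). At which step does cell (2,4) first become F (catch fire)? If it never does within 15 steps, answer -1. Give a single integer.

Step 1: cell (2,4)='F' (+6 fires, +2 burnt)
  -> target ignites at step 1
Step 2: cell (2,4)='.' (+4 fires, +6 burnt)
Step 3: cell (2,4)='.' (+6 fires, +4 burnt)
Step 4: cell (2,4)='.' (+4 fires, +6 burnt)
Step 5: cell (2,4)='.' (+2 fires, +4 burnt)
Step 6: cell (2,4)='.' (+0 fires, +2 burnt)
  fire out at step 6

1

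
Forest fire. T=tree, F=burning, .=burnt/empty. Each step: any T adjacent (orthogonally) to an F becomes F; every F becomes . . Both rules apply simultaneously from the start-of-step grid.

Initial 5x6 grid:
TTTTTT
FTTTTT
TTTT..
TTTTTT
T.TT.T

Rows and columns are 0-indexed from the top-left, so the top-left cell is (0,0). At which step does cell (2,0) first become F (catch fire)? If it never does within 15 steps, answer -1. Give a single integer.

Step 1: cell (2,0)='F' (+3 fires, +1 burnt)
  -> target ignites at step 1
Step 2: cell (2,0)='.' (+4 fires, +3 burnt)
Step 3: cell (2,0)='.' (+5 fires, +4 burnt)
Step 4: cell (2,0)='.' (+4 fires, +5 burnt)
Step 5: cell (2,0)='.' (+4 fires, +4 burnt)
Step 6: cell (2,0)='.' (+3 fires, +4 burnt)
Step 7: cell (2,0)='.' (+1 fires, +3 burnt)
Step 8: cell (2,0)='.' (+1 fires, +1 burnt)
Step 9: cell (2,0)='.' (+0 fires, +1 burnt)
  fire out at step 9

1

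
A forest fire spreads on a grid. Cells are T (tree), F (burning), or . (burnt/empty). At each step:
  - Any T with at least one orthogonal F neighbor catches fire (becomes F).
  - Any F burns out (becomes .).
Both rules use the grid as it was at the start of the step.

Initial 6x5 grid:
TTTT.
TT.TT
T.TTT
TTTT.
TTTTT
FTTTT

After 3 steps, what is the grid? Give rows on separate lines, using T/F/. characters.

Step 1: 2 trees catch fire, 1 burn out
  TTTT.
  TT.TT
  T.TTT
  TTTT.
  FTTTT
  .FTTT
Step 2: 3 trees catch fire, 2 burn out
  TTTT.
  TT.TT
  T.TTT
  FTTT.
  .FTTT
  ..FTT
Step 3: 4 trees catch fire, 3 burn out
  TTTT.
  TT.TT
  F.TTT
  .FTT.
  ..FTT
  ...FT

TTTT.
TT.TT
F.TTT
.FTT.
..FTT
...FT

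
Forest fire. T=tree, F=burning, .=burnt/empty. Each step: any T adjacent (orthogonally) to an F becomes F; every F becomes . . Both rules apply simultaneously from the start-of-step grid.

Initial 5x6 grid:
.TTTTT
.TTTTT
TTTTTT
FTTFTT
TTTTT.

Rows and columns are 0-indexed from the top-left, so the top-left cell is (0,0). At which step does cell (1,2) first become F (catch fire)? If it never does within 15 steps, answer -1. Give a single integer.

Step 1: cell (1,2)='T' (+7 fires, +2 burnt)
Step 2: cell (1,2)='T' (+8 fires, +7 burnt)
Step 3: cell (1,2)='F' (+5 fires, +8 burnt)
  -> target ignites at step 3
Step 4: cell (1,2)='.' (+4 fires, +5 burnt)
Step 5: cell (1,2)='.' (+1 fires, +4 burnt)
Step 6: cell (1,2)='.' (+0 fires, +1 burnt)
  fire out at step 6

3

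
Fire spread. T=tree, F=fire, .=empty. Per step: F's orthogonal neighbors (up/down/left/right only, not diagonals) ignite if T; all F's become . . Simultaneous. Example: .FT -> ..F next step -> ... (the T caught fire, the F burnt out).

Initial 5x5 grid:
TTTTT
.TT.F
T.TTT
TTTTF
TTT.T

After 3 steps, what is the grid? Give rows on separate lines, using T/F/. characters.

Step 1: 4 trees catch fire, 2 burn out
  TTTTF
  .TT..
  T.TTF
  TTTF.
  TTT.F
Step 2: 3 trees catch fire, 4 burn out
  TTTF.
  .TT..
  T.TF.
  TTF..
  TTT..
Step 3: 4 trees catch fire, 3 burn out
  TTF..
  .TT..
  T.F..
  TF...
  TTF..

TTF..
.TT..
T.F..
TF...
TTF..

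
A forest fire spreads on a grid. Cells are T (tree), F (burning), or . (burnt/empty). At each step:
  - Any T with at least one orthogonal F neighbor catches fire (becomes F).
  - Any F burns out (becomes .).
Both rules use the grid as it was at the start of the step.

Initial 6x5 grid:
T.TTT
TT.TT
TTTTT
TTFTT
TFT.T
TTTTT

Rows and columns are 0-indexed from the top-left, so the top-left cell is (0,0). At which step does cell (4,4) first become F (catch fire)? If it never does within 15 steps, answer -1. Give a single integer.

Step 1: cell (4,4)='T' (+6 fires, +2 burnt)
Step 2: cell (4,4)='T' (+6 fires, +6 burnt)
Step 3: cell (4,4)='F' (+6 fires, +6 burnt)
  -> target ignites at step 3
Step 4: cell (4,4)='.' (+4 fires, +6 burnt)
Step 5: cell (4,4)='.' (+3 fires, +4 burnt)
Step 6: cell (4,4)='.' (+0 fires, +3 burnt)
  fire out at step 6

3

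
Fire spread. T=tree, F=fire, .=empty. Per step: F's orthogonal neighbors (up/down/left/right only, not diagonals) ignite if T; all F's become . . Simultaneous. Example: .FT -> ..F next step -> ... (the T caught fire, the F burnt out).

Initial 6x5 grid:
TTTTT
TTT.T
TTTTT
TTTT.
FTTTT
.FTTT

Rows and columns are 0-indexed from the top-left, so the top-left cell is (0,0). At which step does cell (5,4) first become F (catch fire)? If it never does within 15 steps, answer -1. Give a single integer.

Step 1: cell (5,4)='T' (+3 fires, +2 burnt)
Step 2: cell (5,4)='T' (+4 fires, +3 burnt)
Step 3: cell (5,4)='F' (+5 fires, +4 burnt)
  -> target ignites at step 3
Step 4: cell (5,4)='.' (+5 fires, +5 burnt)
Step 5: cell (5,4)='.' (+3 fires, +5 burnt)
Step 6: cell (5,4)='.' (+2 fires, +3 burnt)
Step 7: cell (5,4)='.' (+2 fires, +2 burnt)
Step 8: cell (5,4)='.' (+1 fires, +2 burnt)
Step 9: cell (5,4)='.' (+0 fires, +1 burnt)
  fire out at step 9

3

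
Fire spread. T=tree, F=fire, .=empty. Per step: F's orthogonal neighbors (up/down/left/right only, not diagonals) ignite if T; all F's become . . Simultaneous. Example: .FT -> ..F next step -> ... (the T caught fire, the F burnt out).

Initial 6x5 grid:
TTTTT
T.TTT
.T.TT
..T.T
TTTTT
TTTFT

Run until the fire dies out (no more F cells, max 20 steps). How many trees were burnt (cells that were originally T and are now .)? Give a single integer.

Step 1: +3 fires, +1 burnt (F count now 3)
Step 2: +3 fires, +3 burnt (F count now 3)
Step 3: +4 fires, +3 burnt (F count now 4)
Step 4: +2 fires, +4 burnt (F count now 2)
Step 5: +2 fires, +2 burnt (F count now 2)
Step 6: +2 fires, +2 burnt (F count now 2)
Step 7: +2 fires, +2 burnt (F count now 2)
Step 8: +1 fires, +2 burnt (F count now 1)
Step 9: +1 fires, +1 burnt (F count now 1)
Step 10: +1 fires, +1 burnt (F count now 1)
Step 11: +1 fires, +1 burnt (F count now 1)
Step 12: +0 fires, +1 burnt (F count now 0)
Fire out after step 12
Initially T: 23, now '.': 29
Total burnt (originally-T cells now '.'): 22

Answer: 22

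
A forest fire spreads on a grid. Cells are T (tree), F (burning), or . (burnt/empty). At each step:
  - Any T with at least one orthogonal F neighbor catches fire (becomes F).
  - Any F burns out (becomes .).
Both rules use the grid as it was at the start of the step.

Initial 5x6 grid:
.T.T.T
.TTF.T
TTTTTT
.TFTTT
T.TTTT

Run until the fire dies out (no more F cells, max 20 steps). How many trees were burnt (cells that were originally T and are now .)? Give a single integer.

Step 1: +7 fires, +2 burnt (F count now 7)
Step 2: +5 fires, +7 burnt (F count now 5)
Step 3: +5 fires, +5 burnt (F count now 5)
Step 4: +2 fires, +5 burnt (F count now 2)
Step 5: +1 fires, +2 burnt (F count now 1)
Step 6: +0 fires, +1 burnt (F count now 0)
Fire out after step 6
Initially T: 21, now '.': 29
Total burnt (originally-T cells now '.'): 20

Answer: 20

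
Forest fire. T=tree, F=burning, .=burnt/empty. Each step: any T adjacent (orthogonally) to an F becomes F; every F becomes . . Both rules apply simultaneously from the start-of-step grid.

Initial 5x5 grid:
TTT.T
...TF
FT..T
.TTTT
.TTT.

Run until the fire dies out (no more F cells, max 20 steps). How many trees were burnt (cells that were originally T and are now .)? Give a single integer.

Answer: 11

Derivation:
Step 1: +4 fires, +2 burnt (F count now 4)
Step 2: +2 fires, +4 burnt (F count now 2)
Step 3: +3 fires, +2 burnt (F count now 3)
Step 4: +2 fires, +3 burnt (F count now 2)
Step 5: +0 fires, +2 burnt (F count now 0)
Fire out after step 5
Initially T: 14, now '.': 22
Total burnt (originally-T cells now '.'): 11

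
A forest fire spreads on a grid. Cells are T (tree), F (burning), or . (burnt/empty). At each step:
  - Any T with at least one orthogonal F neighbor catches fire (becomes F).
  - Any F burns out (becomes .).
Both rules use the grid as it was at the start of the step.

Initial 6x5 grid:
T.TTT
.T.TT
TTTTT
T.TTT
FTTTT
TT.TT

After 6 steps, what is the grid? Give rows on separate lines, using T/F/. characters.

Step 1: 3 trees catch fire, 1 burn out
  T.TTT
  .T.TT
  TTTTT
  F.TTT
  .FTTT
  FT.TT
Step 2: 3 trees catch fire, 3 burn out
  T.TTT
  .T.TT
  FTTTT
  ..TTT
  ..FTT
  .F.TT
Step 3: 3 trees catch fire, 3 burn out
  T.TTT
  .T.TT
  .FTTT
  ..FTT
  ...FT
  ...TT
Step 4: 5 trees catch fire, 3 burn out
  T.TTT
  .F.TT
  ..FTT
  ...FT
  ....F
  ...FT
Step 5: 3 trees catch fire, 5 burn out
  T.TTT
  ...TT
  ...FT
  ....F
  .....
  ....F
Step 6: 2 trees catch fire, 3 burn out
  T.TTT
  ...FT
  ....F
  .....
  .....
  .....

T.TTT
...FT
....F
.....
.....
.....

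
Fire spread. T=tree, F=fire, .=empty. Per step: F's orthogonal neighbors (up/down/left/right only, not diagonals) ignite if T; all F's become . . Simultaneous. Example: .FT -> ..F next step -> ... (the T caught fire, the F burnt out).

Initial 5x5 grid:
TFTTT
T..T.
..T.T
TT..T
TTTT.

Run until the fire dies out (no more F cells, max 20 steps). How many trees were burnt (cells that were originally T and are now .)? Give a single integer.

Step 1: +2 fires, +1 burnt (F count now 2)
Step 2: +2 fires, +2 burnt (F count now 2)
Step 3: +2 fires, +2 burnt (F count now 2)
Step 4: +0 fires, +2 burnt (F count now 0)
Fire out after step 4
Initially T: 15, now '.': 16
Total burnt (originally-T cells now '.'): 6

Answer: 6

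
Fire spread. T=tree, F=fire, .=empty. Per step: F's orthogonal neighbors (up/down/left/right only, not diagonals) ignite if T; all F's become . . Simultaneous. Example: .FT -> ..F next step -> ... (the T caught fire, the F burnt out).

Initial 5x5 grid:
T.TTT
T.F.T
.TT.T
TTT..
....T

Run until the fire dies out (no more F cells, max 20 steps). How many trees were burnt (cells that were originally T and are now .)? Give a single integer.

Answer: 10

Derivation:
Step 1: +2 fires, +1 burnt (F count now 2)
Step 2: +3 fires, +2 burnt (F count now 3)
Step 3: +2 fires, +3 burnt (F count now 2)
Step 4: +2 fires, +2 burnt (F count now 2)
Step 5: +1 fires, +2 burnt (F count now 1)
Step 6: +0 fires, +1 burnt (F count now 0)
Fire out after step 6
Initially T: 13, now '.': 22
Total burnt (originally-T cells now '.'): 10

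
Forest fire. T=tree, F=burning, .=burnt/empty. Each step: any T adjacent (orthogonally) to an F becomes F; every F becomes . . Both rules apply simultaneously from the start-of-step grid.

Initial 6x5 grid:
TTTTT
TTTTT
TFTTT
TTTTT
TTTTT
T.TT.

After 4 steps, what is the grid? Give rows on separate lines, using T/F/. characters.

Step 1: 4 trees catch fire, 1 burn out
  TTTTT
  TFTTT
  F.FTT
  TFTTT
  TTTTT
  T.TT.
Step 2: 7 trees catch fire, 4 burn out
  TFTTT
  F.FTT
  ...FT
  F.FTT
  TFTTT
  T.TT.
Step 3: 7 trees catch fire, 7 burn out
  F.FTT
  ...FT
  ....F
  ...FT
  F.FTT
  T.TT.
Step 4: 6 trees catch fire, 7 burn out
  ...FT
  ....F
  .....
  ....F
  ...FT
  F.FT.

...FT
....F
.....
....F
...FT
F.FT.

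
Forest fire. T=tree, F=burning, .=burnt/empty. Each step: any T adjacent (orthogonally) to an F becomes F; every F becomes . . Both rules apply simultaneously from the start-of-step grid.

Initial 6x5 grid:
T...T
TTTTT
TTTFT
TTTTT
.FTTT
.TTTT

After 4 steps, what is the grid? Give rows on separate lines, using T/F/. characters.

Step 1: 7 trees catch fire, 2 burn out
  T...T
  TTTFT
  TTF.F
  TFTFT
  ..FTT
  .FTTT
Step 2: 8 trees catch fire, 7 burn out
  T...T
  TTF.F
  TF...
  F.F.F
  ...FT
  ..FTT
Step 3: 5 trees catch fire, 8 burn out
  T...F
  TF...
  F....
  .....
  ....F
  ...FT
Step 4: 2 trees catch fire, 5 burn out
  T....
  F....
  .....
  .....
  .....
  ....F

T....
F....
.....
.....
.....
....F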